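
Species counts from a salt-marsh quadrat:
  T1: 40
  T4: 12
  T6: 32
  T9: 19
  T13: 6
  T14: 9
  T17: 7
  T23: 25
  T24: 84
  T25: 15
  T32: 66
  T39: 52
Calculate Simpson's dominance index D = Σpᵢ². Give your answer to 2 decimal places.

Total N = 40+12+32+19+6+9+7+25+84+15+66+52 = 367, so the proportions are 0.109, 0.0327, 0.0872, 0.0518, 0.0163, 0.0245, 0.0191, 0.0681, 0.2289, 0.0409, 0.1798, 0.1417 (working shown to 4 dp, full precision carried).
D = 0.109² + 0.0327² + 0.0872² + 0.0518² + 0.0163² + 0.0245² + 0.0191² + 0.0681² + 0.2289² + 0.0409² + 0.1798² + 0.1417² = 0.0119 + 0.0011 + 0.0076 + 0.0027 + 0.0003 + 0.0006 + 0.0004 + 0.0046 + 0.0524 + 0.0017 + 0.0323 + 0.0201 = 0.1356.
To 2 decimal places, D = 0.14.

0.14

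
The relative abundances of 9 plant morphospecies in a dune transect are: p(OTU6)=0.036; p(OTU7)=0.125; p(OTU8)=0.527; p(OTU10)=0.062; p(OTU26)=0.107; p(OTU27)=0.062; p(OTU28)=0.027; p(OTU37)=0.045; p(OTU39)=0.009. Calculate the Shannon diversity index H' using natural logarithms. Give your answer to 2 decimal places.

Each pᵢ ln pᵢ term (working shown to 4 dp, full precision carried): 0.036×(-3.3242)=-0.1197, 0.125×(-2.0794)=-0.2599, 0.527×(-0.6406)=-0.3376, 0.062×(-2.7806)=-0.1724, 0.107×(-2.2349)=-0.2391, 0.062×(-2.7806)=-0.1724, 0.027×(-3.6119)=-0.0975, 0.045×(-3.1011)=-0.1395, 0.009×(-4.7105)=-0.0424.
Sum = -1.5806, so H' = 1.58.

1.58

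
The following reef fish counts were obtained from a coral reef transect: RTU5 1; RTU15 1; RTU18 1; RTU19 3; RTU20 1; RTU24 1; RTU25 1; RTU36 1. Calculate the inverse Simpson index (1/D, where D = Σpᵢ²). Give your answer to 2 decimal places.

6.25

Total N = 1+1+1+3+1+1+1+1 = 10, so the proportions are 0.1, 0.1, 0.1, 0.3, 0.1, 0.1, 0.1, 0.1 (working shown to 6 dp, full precision carried).
D = 0.1² + 0.1² + 0.1² + 0.3² + 0.1² + 0.1² + 0.1² + 0.1² = 0.010000 + 0.010000 + 0.010000 + 0.090000 + 0.010000 + 0.010000 + 0.010000 + 0.010000 = 0.160000.
So 1/D = 6.2500, i.e. 6.25 to 2 decimal places.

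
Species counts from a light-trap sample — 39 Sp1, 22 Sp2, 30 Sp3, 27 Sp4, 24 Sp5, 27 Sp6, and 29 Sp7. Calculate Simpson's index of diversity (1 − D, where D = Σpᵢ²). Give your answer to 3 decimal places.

Total N = 39+22+30+27+24+27+29 = 198, so the proportions are 0.19697, 0.11111, 0.15152, 0.13636, 0.12121, 0.13636, 0.14646 (working shown to 5 dp, full precision carried).
D = 0.19697² + 0.11111² + 0.15152² + 0.13636² + 0.12121² + 0.13636² + 0.14646² = 0.03880 + 0.01235 + 0.02296 + 0.01860 + 0.01469 + 0.01860 + 0.02145 = 0.14743.
So 1 − D = 0.85257, i.e. 0.853 to 3 decimal places.

0.853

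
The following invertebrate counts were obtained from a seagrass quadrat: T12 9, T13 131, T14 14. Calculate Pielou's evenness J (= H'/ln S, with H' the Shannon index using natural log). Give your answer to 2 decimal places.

Total N = 9+131+14 = 154, so the proportions are 0.0584, 0.8506, 0.0909 (working shown to 4 dp, full precision carried).
H' = −Σ pᵢ ln pᵢ = −((-0.1660) + (-0.1376) + (-0.2180)) = 0.5215.
With S = 3 species, ln S = 1.0986, so J = 0.5215/1.0986 = 0.4747, i.e. 0.47 to 2 decimal places.

0.47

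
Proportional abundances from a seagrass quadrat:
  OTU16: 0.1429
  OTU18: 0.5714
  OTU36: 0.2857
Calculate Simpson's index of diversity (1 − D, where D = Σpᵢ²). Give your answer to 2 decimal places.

0.57

D = 0.1429² + 0.5714² + 0.2857² = 0.0204 + 0.3265 + 0.0816 = 0.4285 (working shown to 4 dp, full precision carried).
So 1 − D = 0.5715, i.e. 0.57 to 2 decimal places.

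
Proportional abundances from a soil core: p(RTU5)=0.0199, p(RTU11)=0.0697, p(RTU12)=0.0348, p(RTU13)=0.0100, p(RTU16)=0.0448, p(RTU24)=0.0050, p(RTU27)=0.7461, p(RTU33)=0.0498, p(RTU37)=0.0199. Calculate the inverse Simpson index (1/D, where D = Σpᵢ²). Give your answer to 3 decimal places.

D = 0.0199² + 0.0697² + 0.0348² + 0.01² + 0.0448² + 0.005² + 0.7461² + 0.0498² + 0.0199² = 0.000396 + 0.004858 + 0.001211 + 0.000100 + 0.002007 + 0.000025 + 0.556665 + 0.002480 + 0.000396 = 0.568138 (working shown to 6 dp, full precision carried).
So 1/D = 1.76013, i.e. 1.760 to 3 decimal places.

1.760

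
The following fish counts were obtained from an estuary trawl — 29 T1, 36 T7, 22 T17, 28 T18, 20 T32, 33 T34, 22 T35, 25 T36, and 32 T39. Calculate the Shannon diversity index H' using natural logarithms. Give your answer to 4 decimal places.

Total N = 29+36+22+28+20+33+22+25+32 = 247, so the proportions are 0.117409, 0.145749, 0.089069, 0.11336, 0.080972, 0.133603, 0.089069, 0.101215, 0.129555 (working shown to 6 dp, full precision carried).
Each pᵢ ln pᵢ term: 0.117409×(-2.142093)=-0.251501, 0.145749×(-1.925869)=-0.280694, 0.089069×(-2.418346)=-0.215399, 0.11336×(-2.177184)=-0.246806, 0.080972×(-2.513656)=-0.203535, 0.133603×(-2.012881)=-0.268927, 0.089069×(-2.418346)=-0.215399, 0.101215×(-2.290513)=-0.231833, 0.129555×(-2.043652)=-0.264765.
Sum = -2.178859, so H' = 2.1789.

2.1789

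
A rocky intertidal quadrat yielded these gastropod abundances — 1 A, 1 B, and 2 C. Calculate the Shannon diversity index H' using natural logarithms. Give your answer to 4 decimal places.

Total N = 1+1+2 = 4, so the proportions are 0.25, 0.25, 0.5 (working shown to 6 dp, full precision carried).
Each pᵢ ln pᵢ term: 0.25×(-1.386294)=-0.346574, 0.25×(-1.386294)=-0.346574, 0.5×(-0.693147)=-0.346574.
Sum = -1.039721, so H' = 1.0397.

1.0397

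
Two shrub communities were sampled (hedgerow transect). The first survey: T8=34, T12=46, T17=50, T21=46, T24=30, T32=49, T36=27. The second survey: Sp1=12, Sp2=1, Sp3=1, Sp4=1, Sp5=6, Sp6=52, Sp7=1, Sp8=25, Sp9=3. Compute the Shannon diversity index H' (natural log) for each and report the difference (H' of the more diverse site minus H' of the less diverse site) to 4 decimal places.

The first survey: N=282, proportions 0.120567, 0.163121, 0.177305, 0.163121, 0.106383, 0.173759, 0.095745, giving H' = 1.920435 (working shown to 6 dp, full precision carried).
The second survey: N=102, proportions 0.117647, 0.009804, 0.009804, 0.009804, 0.058824, 0.509804, 0.009804, 0.245098, 0.029412, giving H' = 1.391621.
Difference = |1.920435 − 1.391621| = 0.528814, i.e. 0.5288 to 4 decimal places.

0.5288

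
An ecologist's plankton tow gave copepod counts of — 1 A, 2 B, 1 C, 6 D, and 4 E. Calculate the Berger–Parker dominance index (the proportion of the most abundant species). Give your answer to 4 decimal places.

Total N = 1+2+1+6+4 = 14, so the proportions are 0.071429, 0.142857, 0.071429, 0.428571, 0.285714 (working shown to 6 dp, full precision carried).
The largest proportion is 0.428571, i.e. d = 0.4286 to 4 decimal places.

0.4286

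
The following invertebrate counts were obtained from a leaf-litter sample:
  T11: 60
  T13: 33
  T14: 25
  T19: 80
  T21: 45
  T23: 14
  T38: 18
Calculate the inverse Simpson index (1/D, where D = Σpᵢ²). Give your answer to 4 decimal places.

Total N = 60+33+25+80+45+14+18 = 275, so the proportions are 0.21818182, 0.12, 0.09090909, 0.29090909, 0.16363636, 0.05090909, 0.06545455 (working shown to 8 dp, full precision carried).
D = 0.21818182² + 0.12² + 0.09090909² + 0.29090909² + 0.16363636² + 0.05090909² + 0.06545455² = 0.04760331 + 0.01440000 + 0.00826446 + 0.08462810 + 0.02677686 + 0.00259174 + 0.00428430 = 0.18854876.
So 1/D = 5.303668, i.e. 5.3037 to 4 decimal places.

5.3037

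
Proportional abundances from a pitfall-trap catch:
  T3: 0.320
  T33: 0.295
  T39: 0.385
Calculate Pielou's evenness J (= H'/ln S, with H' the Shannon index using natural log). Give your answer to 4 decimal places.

0.9942

H' = −Σ pᵢ ln pᵢ = −((-0.364619) + (-0.360130) + (-0.367487)) = 1.092236 (working shown to 6 dp, full precision carried).
With S = 3 species, ln S = 1.098612, so J = 1.092236/1.098612 = 0.994196, i.e. 0.9942 to 4 decimal places.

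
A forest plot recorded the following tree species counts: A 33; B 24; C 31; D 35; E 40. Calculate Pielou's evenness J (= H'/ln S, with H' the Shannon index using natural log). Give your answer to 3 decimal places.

0.992

Total N = 33+24+31+35+40 = 163, so the proportions are 0.20245, 0.14724, 0.19018, 0.21472, 0.2454 (working shown to 5 dp, full precision carried).
H' = −Σ pᵢ ln pᵢ = −((-0.32337) + (-0.28207) + (-0.31566) + (-0.33033) + (-0.34475)) = 1.59618.
With S = 5 species, ln S = 1.60944, so J = 1.59618/1.60944 = 0.99176, i.e. 0.992 to 3 decimal places.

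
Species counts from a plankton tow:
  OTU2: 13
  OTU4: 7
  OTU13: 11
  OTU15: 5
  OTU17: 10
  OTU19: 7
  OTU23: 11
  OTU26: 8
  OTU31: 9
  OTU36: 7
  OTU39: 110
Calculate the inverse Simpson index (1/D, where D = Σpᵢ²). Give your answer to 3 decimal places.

3.032

Total N = 13+7+11+5+10+7+11+8+9+7+110 = 198, so the proportions are 0.065657, 0.035354, 0.055556, 0.025253, 0.050505, 0.035354, 0.055556, 0.040404, 0.045455, 0.035354, 0.555556 (working shown to 6 dp, full precision carried).
D = 0.065657² + 0.035354² + 0.055556² + 0.025253² + 0.050505² + 0.035354² + 0.055556² + 0.040404² + 0.045455² + 0.035354² + 0.555556² = 0.004311 + 0.001250 + 0.003086 + 0.000638 + 0.002551 + 0.001250 + 0.003086 + 0.001632 + 0.002066 + 0.001250 + 0.308642 = 0.329762.
So 1/D = 3.03249, i.e. 3.032 to 3 decimal places.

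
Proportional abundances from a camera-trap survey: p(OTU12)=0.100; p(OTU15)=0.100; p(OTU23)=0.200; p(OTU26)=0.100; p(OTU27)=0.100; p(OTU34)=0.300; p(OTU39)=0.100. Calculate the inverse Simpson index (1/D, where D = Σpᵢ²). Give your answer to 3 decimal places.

5.556

D = 0.1² + 0.1² + 0.2² + 0.1² + 0.1² + 0.3² + 0.1² = 0.0100000 + 0.0100000 + 0.0400000 + 0.0100000 + 0.0100000 + 0.0900000 + 0.0100000 = 0.1800000 (working shown to 7 dp, full precision carried).
So 1/D = 5.55556, i.e. 5.556 to 3 decimal places.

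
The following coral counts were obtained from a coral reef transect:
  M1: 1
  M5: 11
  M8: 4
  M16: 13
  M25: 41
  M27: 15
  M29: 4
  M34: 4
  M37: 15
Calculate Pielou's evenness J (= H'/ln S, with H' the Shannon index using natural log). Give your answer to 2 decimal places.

Total N = 1+11+4+13+41+15+4+4+15 = 108, so the proportions are 0.0093, 0.1019, 0.037, 0.1204, 0.3796, 0.1389, 0.037, 0.037, 0.1389 (working shown to 4 dp, full precision carried).
H' = −Σ pᵢ ln pᵢ = −((-0.0434) + (-0.2327) + (-0.1221) + (-0.2548) + (-0.3677) + (-0.2742) + (-0.1221) + (-0.1221) + (-0.2742)) = 1.8131.
With S = 9 species, ln S = 2.1972, so J = 1.8131/2.1972 = 0.8252, i.e. 0.83 to 2 decimal places.

0.83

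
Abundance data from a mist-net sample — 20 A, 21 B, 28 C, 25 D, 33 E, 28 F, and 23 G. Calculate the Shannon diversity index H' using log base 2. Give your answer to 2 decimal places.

Total N = 20+21+28+25+33+28+23 = 178, so the proportions are 0.1124, 0.118, 0.1573, 0.1404, 0.1854, 0.1573, 0.1292 (working shown to 4 dp, full precision carried).
Each pᵢ log₂ pᵢ term: 0.1124×(-3.1538)=-0.3544, 0.118×(-3.0834)=-0.3638, 0.1573×(-2.6684)=-0.4197, 0.1404×(-2.8319)=-0.3977, 0.1854×(-2.4313)=-0.4508, 0.1573×(-2.6684)=-0.4197, 0.1292×(-2.9522)=-0.3815.
Sum = -2.7876, so H' = 2.79.

2.79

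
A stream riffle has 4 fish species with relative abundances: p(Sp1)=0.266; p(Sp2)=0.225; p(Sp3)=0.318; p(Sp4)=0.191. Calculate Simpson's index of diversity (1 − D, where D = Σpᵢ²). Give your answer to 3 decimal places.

0.741

D = 0.266² + 0.225² + 0.318² + 0.191² = 0.07076 + 0.05063 + 0.10112 + 0.03648 = 0.25899 (working shown to 5 dp, full precision carried).
So 1 − D = 0.74101, i.e. 0.741 to 3 decimal places.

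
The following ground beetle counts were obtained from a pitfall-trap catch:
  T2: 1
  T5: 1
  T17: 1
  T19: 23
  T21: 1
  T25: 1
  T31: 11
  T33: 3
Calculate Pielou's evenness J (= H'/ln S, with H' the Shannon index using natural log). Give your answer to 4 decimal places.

Total N = 1+1+1+23+1+1+11+3 = 42, so the proportions are 0.02381, 0.02381, 0.02381, 0.547619, 0.02381, 0.02381, 0.261905, 0.071429 (working shown to 6 dp, full precision carried).
H' = −Σ pᵢ ln pᵢ = −((-0.088992) + (-0.088992) + (-0.088992) + (-0.329763) + (-0.088992) + (-0.088992) + (-0.350893) + (-0.188504)) = 1.314121.
With S = 8 species, ln S = 2.079442, so J = 1.314121/2.079442 = 0.631959, i.e. 0.6320 to 4 decimal places.

0.6320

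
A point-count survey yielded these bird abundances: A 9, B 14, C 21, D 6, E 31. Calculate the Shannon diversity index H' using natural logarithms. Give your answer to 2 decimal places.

1.46

Total N = 9+14+21+6+31 = 81, so the proportions are 0.1111, 0.1728, 0.2593, 0.0741, 0.3827 (working shown to 4 dp, full precision carried).
Each pᵢ ln pᵢ term: 0.1111×(-2.1972)=-0.2441, 0.1728×(-1.7554)=-0.3034, 0.2593×(-1.3499)=-0.3500, 0.0741×(-2.6027)=-0.1928, 0.3827×(-0.9605)=-0.3676.
Sum = -1.4579, so H' = 1.46.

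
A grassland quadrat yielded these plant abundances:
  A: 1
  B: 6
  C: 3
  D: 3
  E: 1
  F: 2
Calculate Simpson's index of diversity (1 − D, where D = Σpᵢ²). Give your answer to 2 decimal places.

Total N = 1+6+3+3+1+2 = 16, so the proportions are 0.0625, 0.375, 0.1875, 0.1875, 0.0625, 0.125 (working shown to 4 dp, full precision carried).
D = 0.0625² + 0.375² + 0.1875² + 0.1875² + 0.0625² + 0.125² = 0.0039 + 0.1406 + 0.0352 + 0.0352 + 0.0039 + 0.0156 = 0.2344.
So 1 − D = 0.7656, i.e. 0.77 to 2 decimal places.

0.77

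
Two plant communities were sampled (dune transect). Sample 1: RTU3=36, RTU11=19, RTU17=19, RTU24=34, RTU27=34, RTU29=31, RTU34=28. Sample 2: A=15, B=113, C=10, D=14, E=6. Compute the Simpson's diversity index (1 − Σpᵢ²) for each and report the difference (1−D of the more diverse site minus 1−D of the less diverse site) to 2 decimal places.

Sample 1: N=201, proportions 0.1791, 0.0945, 0.0945, 0.1692, 0.1692, 0.1542, 0.1393, giving 1−D = 0.8496 (working shown to 4 dp, full precision carried).
Sample 2: N=158, proportions 0.0949, 0.7152, 0.0633, 0.0886, 0.038, giving 1−D = 0.4662.
Difference = |0.8496 − 0.4662| = 0.3834, i.e. 0.38 to 2 decimal places.

0.38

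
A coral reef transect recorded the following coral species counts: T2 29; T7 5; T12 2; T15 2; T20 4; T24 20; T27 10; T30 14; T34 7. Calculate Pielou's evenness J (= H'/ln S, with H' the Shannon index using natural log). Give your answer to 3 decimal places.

Total N = 29+5+2+2+4+20+10+14+7 = 93, so the proportions are 0.31183, 0.05376, 0.02151, 0.02151, 0.04301, 0.21505, 0.10753, 0.15054, 0.07527 (working shown to 5 dp, full precision carried).
H' = −Σ pᵢ ln pᵢ = −((-0.36337) + (-0.15716) + (-0.08257) + (-0.08257) + (-0.13532) + (-0.33051) + (-0.23979) + (-0.28505) + (-0.19470)) = 1.87104.
With S = 9 species, ln S = 2.19722, so J = 1.87104/2.19722 = 0.85155, i.e. 0.852 to 3 decimal places.

0.852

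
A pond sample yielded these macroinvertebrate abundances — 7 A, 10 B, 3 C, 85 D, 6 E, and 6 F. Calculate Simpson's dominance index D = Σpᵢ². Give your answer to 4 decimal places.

0.5446

Total N = 7+10+3+85+6+6 = 117, so the proportions are 0.059829, 0.08547, 0.025641, 0.726496, 0.051282, 0.051282 (working shown to 6 dp, full precision carried).
D = 0.059829² + 0.08547² + 0.025641² + 0.726496² + 0.051282² + 0.051282² = 0.003580 + 0.007305 + 0.000657 + 0.527796 + 0.002630 + 0.002630 = 0.544598.
To 4 decimal places, D = 0.5446.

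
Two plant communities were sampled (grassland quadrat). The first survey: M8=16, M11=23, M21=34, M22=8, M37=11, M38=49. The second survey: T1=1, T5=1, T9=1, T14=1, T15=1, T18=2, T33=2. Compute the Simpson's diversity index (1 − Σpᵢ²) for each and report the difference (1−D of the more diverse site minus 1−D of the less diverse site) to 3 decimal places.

0.067

The first survey: N=141, proportions 0.11348, 0.16312, 0.24113, 0.05674, 0.07801, 0.34752, giving 1−D = 0.77230 (working shown to 5 dp, full precision carried).
The second survey: N=9, proportions 0.11111, 0.11111, 0.11111, 0.11111, 0.11111, 0.22222, 0.22222, giving 1−D = 0.83951.
Difference = |0.77230 − 0.83951| = 0.06721, i.e. 0.067 to 3 decimal places.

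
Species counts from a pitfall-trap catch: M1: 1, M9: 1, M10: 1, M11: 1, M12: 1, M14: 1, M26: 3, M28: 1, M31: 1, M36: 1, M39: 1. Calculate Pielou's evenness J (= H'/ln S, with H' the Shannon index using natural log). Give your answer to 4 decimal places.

0.9639

Total N = 1+1+1+1+1+1+3+1+1+1+1 = 13, so the proportions are 0.076923, 0.076923, 0.076923, 0.076923, 0.076923, 0.076923, 0.230769, 0.076923, 0.076923, 0.076923, 0.076923 (working shown to 6 dp, full precision carried).
H' = −Σ pᵢ ln pᵢ = −((-0.197304) + (-0.197304) + (-0.197304) + (-0.197304) + (-0.197304) + (-0.197304) + (-0.338385) + (-0.197304) + (-0.197304) + (-0.197304) + (-0.197304)) = 2.311423.
With S = 11 species, ln S = 2.397895, so J = 2.311423/2.397895 = 0.963938, i.e. 0.9639 to 4 decimal places.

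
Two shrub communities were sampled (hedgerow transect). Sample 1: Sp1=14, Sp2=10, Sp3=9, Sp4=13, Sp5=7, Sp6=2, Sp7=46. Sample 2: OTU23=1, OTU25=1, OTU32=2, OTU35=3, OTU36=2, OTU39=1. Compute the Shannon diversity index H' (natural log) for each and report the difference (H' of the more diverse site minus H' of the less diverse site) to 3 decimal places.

Sample 1: N=101, proportions 0.13861, 0.09901, 0.08911, 0.12871, 0.06931, 0.0198, 0.45545, giving H' = 1.60307 (working shown to 5 dp, full precision carried).
Sample 2: N=10, proportions 0.1, 0.1, 0.2, 0.3, 0.2, 0.1, giving H' = 1.69574.
Difference = |1.60307 − 1.69574| = 0.09267, i.e. 0.093 to 3 decimal places.

0.093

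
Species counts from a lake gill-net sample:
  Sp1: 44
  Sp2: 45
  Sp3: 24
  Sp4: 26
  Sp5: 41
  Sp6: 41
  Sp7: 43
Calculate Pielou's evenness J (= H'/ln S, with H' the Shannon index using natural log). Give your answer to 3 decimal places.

Total N = 44+45+24+26+41+41+43 = 264, so the proportions are 0.16667, 0.17045, 0.09091, 0.09848, 0.1553, 0.1553, 0.16288 (working shown to 5 dp, full precision carried).
H' = −Σ pᵢ ln pᵢ = −((-0.29863) + (-0.30158) + (-0.21799) + (-0.22827) + (-0.28923) + (-0.28923) + (-0.29558)) = 1.92052.
With S = 7 species, ln S = 1.94591, so J = 1.92052/1.94591 = 0.98695, i.e. 0.987 to 3 decimal places.

0.987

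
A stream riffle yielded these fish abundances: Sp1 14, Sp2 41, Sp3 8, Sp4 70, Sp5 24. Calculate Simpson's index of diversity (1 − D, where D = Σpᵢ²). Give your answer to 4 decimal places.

Total N = 14+41+8+70+24 = 157, so the proportions are 0.089172, 0.261146, 0.050955, 0.44586, 0.152866 (working shown to 6 dp, full precision carried).
D = 0.089172² + 0.261146² + 0.050955² + 0.44586² + 0.152866² = 0.007952 + 0.068197 + 0.002596 + 0.198791 + 0.023368 = 0.300905.
So 1 − D = 0.699095, i.e. 0.6991 to 4 decimal places.

0.6991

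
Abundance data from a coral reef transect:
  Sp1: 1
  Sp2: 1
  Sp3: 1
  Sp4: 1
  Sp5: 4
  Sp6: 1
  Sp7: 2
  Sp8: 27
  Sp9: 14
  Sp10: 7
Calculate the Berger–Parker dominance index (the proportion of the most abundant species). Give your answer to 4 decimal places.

Total N = 1+1+1+1+4+1+2+27+14+7 = 59, so the proportions are 0.016949, 0.016949, 0.016949, 0.016949, 0.067797, 0.016949, 0.033898, 0.457627, 0.237288, 0.118644 (working shown to 6 dp, full precision carried).
The largest proportion is 0.457627, i.e. d = 0.4576 to 4 decimal places.

0.4576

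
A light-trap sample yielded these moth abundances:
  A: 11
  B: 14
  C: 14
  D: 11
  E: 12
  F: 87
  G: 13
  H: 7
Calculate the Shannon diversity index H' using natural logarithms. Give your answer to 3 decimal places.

Total N = 11+14+14+11+12+87+13+7 = 169, so the proportions are 0.06509, 0.08284, 0.08284, 0.06509, 0.07101, 0.51479, 0.07692, 0.04142 (working shown to 5 dp, full precision carried).
Each pᵢ ln pᵢ term: 0.06509×(-2.73200)=-0.17782, 0.08284×(-2.49084)=-0.20634, 0.08284×(-2.49084)=-0.20634, 0.06509×(-2.73200)=-0.17782, 0.07101×(-2.64499)=-0.18781, 0.51479×(-0.66399)=-0.34182, 0.07692×(-2.56495)=-0.19730, 0.04142×(-3.18399)=-0.13188.
Sum = -1.62714, so H' = 1.627.

1.627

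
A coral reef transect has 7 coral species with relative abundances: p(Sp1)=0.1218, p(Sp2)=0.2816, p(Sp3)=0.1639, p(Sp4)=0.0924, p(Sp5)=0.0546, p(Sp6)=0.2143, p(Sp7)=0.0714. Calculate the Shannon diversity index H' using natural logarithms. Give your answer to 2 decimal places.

1.81

Each pᵢ ln pᵢ term (working shown to 4 dp, full precision carried): 0.1218×(-2.1054)=-0.2564, 0.2816×(-1.2673)=-0.3569, 0.1639×(-1.8085)=-0.2964, 0.0924×(-2.3816)=-0.2201, 0.0546×(-2.9077)=-0.1588, 0.2143×(-1.5404)=-0.3301, 0.0714×(-2.6395)=-0.1885.
Sum = -1.8071, so H' = 1.81.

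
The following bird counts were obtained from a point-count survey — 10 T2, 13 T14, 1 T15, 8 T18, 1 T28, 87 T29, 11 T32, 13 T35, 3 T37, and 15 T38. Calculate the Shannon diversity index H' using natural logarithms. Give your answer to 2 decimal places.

Total N = 10+13+1+8+1+87+11+13+3+15 = 162, so the proportions are 0.0617, 0.0802, 0.0062, 0.0494, 0.0062, 0.537, 0.0679, 0.0802, 0.0185, 0.0926 (working shown to 4 dp, full precision carried).
Each pᵢ ln pᵢ term: 0.0617×(-2.7850)=-0.1719, 0.0802×(-2.5226)=-0.2024, 0.0062×(-5.0876)=-0.0314, 0.0494×(-3.0082)=-0.1486, 0.0062×(-5.0876)=-0.0314, 0.537×(-0.6217)=-0.3339, 0.0679×(-2.6897)=-0.1826, 0.0802×(-2.5226)=-0.2024, 0.0185×(-3.9890)=-0.0739, 0.0926×(-2.3795)=-0.2203.
Sum = -1.5988, so H' = 1.60.

1.60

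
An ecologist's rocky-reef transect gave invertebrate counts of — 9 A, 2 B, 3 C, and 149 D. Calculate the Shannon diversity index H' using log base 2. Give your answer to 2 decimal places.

0.53

Total N = 9+2+3+149 = 163, so the proportions are 0.0552, 0.0123, 0.0184, 0.9141 (working shown to 4 dp, full precision carried).
Each pᵢ log₂ pᵢ term: 0.0552×(-4.1788)=-0.2307, 0.0123×(-6.3487)=-0.0779, 0.0184×(-5.7638)=-0.1061, 0.9141×(-0.1296)=-0.1184.
Sum = -0.5331, so H' = 0.53.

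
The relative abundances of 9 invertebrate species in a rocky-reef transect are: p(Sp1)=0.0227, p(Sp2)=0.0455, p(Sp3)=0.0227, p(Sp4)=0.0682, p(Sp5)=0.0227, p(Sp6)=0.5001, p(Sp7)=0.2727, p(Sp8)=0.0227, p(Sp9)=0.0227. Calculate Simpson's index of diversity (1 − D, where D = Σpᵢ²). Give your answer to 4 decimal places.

0.6662

D = 0.0227² + 0.0455² + 0.0227² + 0.0682² + 0.0227² + 0.5001² + 0.2727² + 0.0227² + 0.0227² = 0.000515 + 0.002070 + 0.000515 + 0.004651 + 0.000515 + 0.250100 + 0.074365 + 0.000515 + 0.000515 = 0.333763 (working shown to 6 dp, full precision carried).
So 1 − D = 0.666237, i.e. 0.6662 to 4 decimal places.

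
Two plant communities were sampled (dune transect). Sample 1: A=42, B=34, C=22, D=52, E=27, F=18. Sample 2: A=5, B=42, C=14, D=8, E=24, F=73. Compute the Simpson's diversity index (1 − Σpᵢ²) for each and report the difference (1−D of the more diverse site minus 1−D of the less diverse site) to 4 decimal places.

Sample 1: N=195, proportions 0.2153846, 0.174359, 0.1128205, 0.2666667, 0.1384615, 0.0923077, giving 1−D = 0.8116765 (working shown to 7 dp, full precision carried).
Sample 2: N=166, proportions 0.0301205, 0.253012, 0.0843373, 0.0481928, 0.1445783, 0.439759, giving 1−D = 0.7113514.
Difference = |0.8116765 − 0.7113514| = 0.1003251, i.e. 0.1003 to 4 decimal places.

0.1003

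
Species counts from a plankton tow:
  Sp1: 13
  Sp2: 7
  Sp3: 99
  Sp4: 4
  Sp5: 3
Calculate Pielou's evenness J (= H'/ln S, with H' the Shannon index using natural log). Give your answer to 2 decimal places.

0.49

Total N = 13+7+99+4+3 = 126, so the proportions are 0.1032, 0.0556, 0.7857, 0.0317, 0.0238 (working shown to 4 dp, full precision carried).
H' = −Σ pᵢ ln pᵢ = −((-0.2343) + (-0.1606) + (-0.1895) + (-0.1095) + (-0.0890)) = 0.7829.
With S = 5 species, ln S = 1.6094, so J = 0.7829/1.6094 = 0.4865, i.e. 0.49 to 2 decimal places.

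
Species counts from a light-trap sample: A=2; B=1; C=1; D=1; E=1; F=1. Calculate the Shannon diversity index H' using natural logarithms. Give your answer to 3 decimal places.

1.748

Total N = 2+1+1+1+1+1 = 7, so the proportions are 0.28571, 0.14286, 0.14286, 0.14286, 0.14286, 0.14286 (working shown to 5 dp, full precision carried).
Each pᵢ ln pᵢ term: 0.28571×(-1.25276)=-0.35793, 0.14286×(-1.94591)=-0.27799, 0.14286×(-1.94591)=-0.27799, 0.14286×(-1.94591)=-0.27799, 0.14286×(-1.94591)=-0.27799, 0.14286×(-1.94591)=-0.27799.
Sum = -1.74787, so H' = 1.748.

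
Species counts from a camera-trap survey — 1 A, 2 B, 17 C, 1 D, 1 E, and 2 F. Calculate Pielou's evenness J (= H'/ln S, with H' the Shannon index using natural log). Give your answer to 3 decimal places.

Total N = 1+2+17+1+1+2 = 24, so the proportions are 0.04167, 0.08333, 0.70833, 0.04167, 0.04167, 0.08333 (working shown to 5 dp, full precision carried).
H' = −Σ pᵢ ln pᵢ = −((-0.13242) + (-0.20708) + (-0.24426) + (-0.13242) + (-0.13242) + (-0.20708)) = 1.05567.
With S = 6 species, ln S = 1.79176, so J = 1.05567/1.79176 = 0.58918, i.e. 0.589 to 3 decimal places.

0.589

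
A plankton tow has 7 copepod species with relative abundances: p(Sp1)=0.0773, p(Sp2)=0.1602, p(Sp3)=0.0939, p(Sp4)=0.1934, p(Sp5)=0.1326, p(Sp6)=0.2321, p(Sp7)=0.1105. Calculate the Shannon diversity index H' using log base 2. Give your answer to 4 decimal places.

Each pᵢ log₂ pᵢ term (working shown to 6 dp, full precision carried): 0.0773×(-3.693388)=-0.285499, 0.1602×(-2.642054)=-0.423257, 0.0939×(-3.412731)=-0.320455, 0.1934×(-2.370340)=-0.458424, 0.1326×(-2.914847)=-0.386509, 0.2321×(-2.107182)=-0.489077, 0.1105×(-3.177882)=-0.351156.
Sum = -2.714377, so H' = 2.7144.

2.7144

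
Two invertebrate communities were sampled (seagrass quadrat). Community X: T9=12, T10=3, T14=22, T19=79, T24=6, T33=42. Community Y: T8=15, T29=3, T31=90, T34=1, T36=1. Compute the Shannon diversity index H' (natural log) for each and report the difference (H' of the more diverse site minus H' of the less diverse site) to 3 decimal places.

0.736

Community X: N=164, proportions 0.07317, 0.01829, 0.13415, 0.48171, 0.03659, 0.2561, giving H' = 1.35574 (working shown to 5 dp, full precision carried).
Community Y: N=110, proportions 0.13636, 0.02727, 0.81818, 0.00909, 0.00909, giving H' = 0.61958.
Difference = |1.35574 − 0.61958| = 0.73616, i.e. 0.736 to 3 decimal places.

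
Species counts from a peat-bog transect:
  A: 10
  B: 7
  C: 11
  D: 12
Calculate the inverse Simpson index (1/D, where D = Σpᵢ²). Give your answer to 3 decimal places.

3.865

Total N = 10+7+11+12 = 40, so the proportions are 0.25, 0.175, 0.275, 0.3 (working shown to 7 dp, full precision carried).
D = 0.25² + 0.175² + 0.275² + 0.3² = 0.0625000 + 0.0306250 + 0.0756250 + 0.0900000 = 0.2587500.
So 1/D = 3.86473, i.e. 3.865 to 3 decimal places.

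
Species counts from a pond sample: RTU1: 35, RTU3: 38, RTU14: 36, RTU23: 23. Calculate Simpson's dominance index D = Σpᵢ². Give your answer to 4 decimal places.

0.2579

Total N = 35+38+36+23 = 132, so the proportions are 0.265152, 0.287879, 0.272727, 0.174242 (working shown to 6 dp, full precision carried).
D = 0.265152² + 0.287879² + 0.272727² + 0.174242² = 0.070305 + 0.082874 + 0.074380 + 0.030360 = 0.257920.
To 4 decimal places, D = 0.2579.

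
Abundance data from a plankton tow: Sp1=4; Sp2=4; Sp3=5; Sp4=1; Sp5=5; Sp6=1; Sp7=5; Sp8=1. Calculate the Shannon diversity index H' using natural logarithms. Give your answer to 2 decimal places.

Total N = 4+4+5+1+5+1+5+1 = 26, so the proportions are 0.1538, 0.1538, 0.1923, 0.0385, 0.1923, 0.0385, 0.1923, 0.0385 (working shown to 4 dp, full precision carried).
Each pᵢ ln pᵢ term: 0.1538×(-1.8718)=-0.2880, 0.1538×(-1.8718)=-0.2880, 0.1923×(-1.6487)=-0.3170, 0.0385×(-3.2581)=-0.1253, 0.1923×(-1.6487)=-0.3170, 0.0385×(-3.2581)=-0.1253, 0.1923×(-1.6487)=-0.3170, 0.0385×(-3.2581)=-0.1253.
Sum = -1.9030, so H' = 1.90.

1.90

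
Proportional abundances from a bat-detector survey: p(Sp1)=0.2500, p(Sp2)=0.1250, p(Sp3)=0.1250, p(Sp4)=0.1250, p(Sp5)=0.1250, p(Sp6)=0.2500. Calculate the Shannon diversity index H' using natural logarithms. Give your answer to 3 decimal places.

1.733

Each pᵢ ln pᵢ term (working shown to 5 dp, full precision carried): 0.25×(-1.38629)=-0.34657, 0.125×(-2.07944)=-0.25993, 0.125×(-2.07944)=-0.25993, 0.125×(-2.07944)=-0.25993, 0.125×(-2.07944)=-0.25993, 0.25×(-1.38629)=-0.34657.
Sum = -1.73287, so H' = 1.733.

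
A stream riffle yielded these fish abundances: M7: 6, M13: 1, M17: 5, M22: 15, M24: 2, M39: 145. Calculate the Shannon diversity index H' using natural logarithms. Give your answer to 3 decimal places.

Total N = 6+1+5+15+2+145 = 174, so the proportions are 0.03448, 0.00575, 0.02874, 0.08621, 0.01149, 0.83333 (working shown to 5 dp, full precision carried).
Each pᵢ ln pᵢ term: 0.03448×(-3.36730)=-0.11611, 0.00575×(-5.15906)=-0.02965, 0.02874×(-3.54962)=-0.10200, 0.08621×(-2.45101)=-0.21129, 0.01149×(-4.46591)=-0.05133, 0.83333×(-0.18232)=-0.15193.
Sum = -0.66232, so H' = 0.662.

0.662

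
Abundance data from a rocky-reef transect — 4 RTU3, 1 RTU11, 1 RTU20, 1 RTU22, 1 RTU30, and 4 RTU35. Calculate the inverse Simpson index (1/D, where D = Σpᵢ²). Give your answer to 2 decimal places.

4.00

Total N = 4+1+1+1+1+4 = 12, so the proportions are 0.333333, 0.083333, 0.083333, 0.083333, 0.083333, 0.333333 (working shown to 6 dp, full precision carried).
D = 0.333333² + 0.083333² + 0.083333² + 0.083333² + 0.083333² + 0.333333² = 0.111111 + 0.006944 + 0.006944 + 0.006944 + 0.006944 + 0.111111 = 0.250000.
So 1/D = 4.0000, i.e. 4.00 to 2 decimal places.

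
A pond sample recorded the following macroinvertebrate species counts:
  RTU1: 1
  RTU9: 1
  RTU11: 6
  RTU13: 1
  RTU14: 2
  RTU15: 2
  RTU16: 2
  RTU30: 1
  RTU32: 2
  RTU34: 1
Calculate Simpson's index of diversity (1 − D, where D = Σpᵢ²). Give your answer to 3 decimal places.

Total N = 1+1+6+1+2+2+2+1+2+1 = 19, so the proportions are 0.05263, 0.05263, 0.31579, 0.05263, 0.10526, 0.10526, 0.10526, 0.05263, 0.10526, 0.05263 (working shown to 5 dp, full precision carried).
D = 0.05263² + 0.05263² + 0.31579² + 0.05263² + 0.10526² + 0.10526² + 0.10526² + 0.05263² + 0.10526² + 0.05263² = 0.00277 + 0.00277 + 0.09972 + 0.00277 + 0.01108 + 0.01108 + 0.01108 + 0.00277 + 0.01108 + 0.00277 = 0.15789.
So 1 − D = 0.84211, i.e. 0.842 to 3 decimal places.

0.842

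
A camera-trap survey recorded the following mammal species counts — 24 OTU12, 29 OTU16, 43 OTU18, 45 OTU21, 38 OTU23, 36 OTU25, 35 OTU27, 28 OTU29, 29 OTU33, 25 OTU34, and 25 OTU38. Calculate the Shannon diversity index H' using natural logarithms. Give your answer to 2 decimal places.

Total N = 24+29+43+45+38+36+35+28+29+25+25 = 357, so the proportions are 0.0672, 0.0812, 0.1204, 0.1261, 0.1064, 0.1008, 0.098, 0.0784, 0.0812, 0.07, 0.07 (working shown to 4 dp, full precision carried).
Each pᵢ ln pᵢ term: 0.0672×(-2.6997)=-0.1815, 0.0812×(-2.5104)=-0.2039, 0.1204×(-2.1165)=-0.2549, 0.1261×(-2.0711)=-0.2611, 0.1064×(-2.2401)=-0.2384, 0.1008×(-2.2942)=-0.2313, 0.098×(-2.3224)=-0.2277, 0.0784×(-2.5455)=-0.1996, 0.0812×(-2.5104)=-0.2039, 0.07×(-2.6589)=-0.1862, 0.07×(-2.6589)=-0.1862.
Sum = -2.3749, so H' = 2.37.

2.37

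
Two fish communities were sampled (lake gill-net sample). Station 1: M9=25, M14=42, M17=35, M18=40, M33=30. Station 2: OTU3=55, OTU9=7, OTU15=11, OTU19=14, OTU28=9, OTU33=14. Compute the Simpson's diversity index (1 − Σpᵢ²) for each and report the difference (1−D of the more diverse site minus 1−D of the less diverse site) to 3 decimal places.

Station 1: N=172, proportions 0.14535, 0.24419, 0.20349, 0.23256, 0.17442, giving 1−D = 0.79333 (working shown to 5 dp, full precision carried).
Station 2: N=110, proportions 0.5, 0.06364, 0.1, 0.12727, 0.08182, 0.12727, giving 1−D = 0.69686.
Difference = |0.79333 − 0.69686| = 0.09647, i.e. 0.096 to 3 decimal places.

0.096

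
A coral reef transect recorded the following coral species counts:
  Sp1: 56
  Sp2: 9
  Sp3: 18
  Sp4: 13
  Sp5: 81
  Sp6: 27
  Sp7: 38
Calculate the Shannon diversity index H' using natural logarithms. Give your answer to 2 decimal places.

Total N = 56+9+18+13+81+27+38 = 242, so the proportions are 0.2314, 0.0372, 0.0744, 0.0537, 0.3347, 0.1116, 0.157 (working shown to 4 dp, full precision carried).
Each pᵢ ln pᵢ term: 0.2314×(-1.4636)=-0.3387, 0.0372×(-3.2917)=-0.1224, 0.0744×(-2.5986)=-0.1933, 0.0537×(-2.9240)=-0.1571, 0.3347×(-1.0945)=-0.3663, 0.1116×(-2.1931)=-0.2447, 0.157×(-1.8514)=-0.2907.
Sum = -1.7132, so H' = 1.71.

1.71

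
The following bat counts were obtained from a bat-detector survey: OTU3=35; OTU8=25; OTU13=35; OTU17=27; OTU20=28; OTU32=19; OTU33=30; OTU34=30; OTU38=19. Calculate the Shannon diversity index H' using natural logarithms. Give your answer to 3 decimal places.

2.176

Total N = 35+25+35+27+28+19+30+30+19 = 248, so the proportions are 0.14113, 0.10081, 0.14113, 0.10887, 0.1129, 0.07661, 0.12097, 0.12097, 0.07661 (working shown to 5 dp, full precision carried).
Each pᵢ ln pᵢ term: 0.14113×(-1.95808)=-0.27634, 0.10081×(-2.29455)=-0.23131, 0.14113×(-1.95808)=-0.27634, 0.10887×(-2.21759)=-0.24143, 0.1129×(-2.18122)=-0.24627, 0.07661×(-2.56899)=-0.19682, 0.12097×(-2.11223)=-0.25551, 0.12097×(-2.11223)=-0.25551, 0.07661×(-2.56899)=-0.19682.
Sum = -2.17635, so H' = 2.176.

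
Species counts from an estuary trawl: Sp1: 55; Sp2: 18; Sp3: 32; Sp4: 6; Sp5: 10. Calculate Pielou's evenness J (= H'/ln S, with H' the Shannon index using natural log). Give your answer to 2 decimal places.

Total N = 55+18+32+6+10 = 121, so the proportions are 0.4545, 0.1488, 0.2645, 0.0496, 0.0826 (working shown to 4 dp, full precision carried).
H' = −Σ pᵢ ln pᵢ = −((-0.3584) + (-0.2835) + (-0.3517) + (-0.1490) + (-0.2061)) = 1.3486.
With S = 5 species, ln S = 1.6094, so J = 1.3486/1.6094 = 0.8379, i.e. 0.84 to 2 decimal places.

0.84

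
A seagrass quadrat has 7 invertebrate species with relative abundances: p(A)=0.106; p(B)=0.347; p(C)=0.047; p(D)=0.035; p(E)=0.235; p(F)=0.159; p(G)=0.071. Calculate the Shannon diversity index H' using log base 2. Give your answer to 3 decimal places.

2.433

Each pᵢ log₂ pᵢ term (working shown to 5 dp, full precision carried): 0.106×(-3.23786)=-0.34321, 0.347×(-1.52699)=-0.52987, 0.047×(-4.41120)=-0.20733, 0.035×(-4.83650)=-0.16928, 0.235×(-2.08927)=-0.49098, 0.159×(-2.65290)=-0.42181, 0.071×(-3.81604)=-0.27094.
Sum = -2.43341, so H' = 2.433.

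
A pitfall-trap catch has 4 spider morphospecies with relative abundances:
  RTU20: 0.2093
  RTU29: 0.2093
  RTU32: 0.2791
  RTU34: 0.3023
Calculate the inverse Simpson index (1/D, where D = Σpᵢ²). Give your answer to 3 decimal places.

D = 0.2093² + 0.2093² + 0.2791² + 0.3023² = 0.0438065 + 0.0438065 + 0.0778968 + 0.0913853 = 0.2568951 (working shown to 7 dp, full precision carried).
So 1/D = 3.89264, i.e. 3.893 to 3 decimal places.

3.893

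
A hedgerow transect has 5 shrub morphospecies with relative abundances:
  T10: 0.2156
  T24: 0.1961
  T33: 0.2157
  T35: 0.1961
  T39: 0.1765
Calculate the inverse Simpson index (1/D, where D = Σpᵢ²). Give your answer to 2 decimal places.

D = 0.2156² + 0.1961² + 0.2157² + 0.1961² + 0.1765² = 0.046483 + 0.038455 + 0.046526 + 0.038455 + 0.031152 = 0.201073 (working shown to 6 dp, full precision carried).
So 1/D = 4.9733, i.e. 4.97 to 2 decimal places.

4.97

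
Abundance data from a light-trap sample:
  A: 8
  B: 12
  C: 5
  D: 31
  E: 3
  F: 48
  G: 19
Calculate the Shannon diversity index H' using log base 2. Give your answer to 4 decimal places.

Total N = 8+12+5+31+3+48+19 = 126, so the proportions are 0.063492, 0.095238, 0.039683, 0.246032, 0.02381, 0.380952, 0.150794 (working shown to 6 dp, full precision carried).
Each pᵢ log₂ pᵢ term: 0.063492×(-3.977280)=-0.252526, 0.095238×(-3.392317)=-0.323078, 0.039683×(-4.655352)=-0.184736, 0.246032×(-2.023084)=-0.497743, 0.02381×(-5.392317)=-0.128389, 0.380952×(-1.392317)=-0.530407, 0.150794×(-2.729352)=-0.411569.
Sum = -2.328447, so H' = 2.3284.

2.3284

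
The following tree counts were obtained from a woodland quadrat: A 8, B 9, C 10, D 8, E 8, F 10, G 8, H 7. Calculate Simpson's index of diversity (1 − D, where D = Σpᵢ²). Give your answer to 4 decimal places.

Total N = 8+9+10+8+8+10+8+7 = 68, so the proportions are 0.117647, 0.132353, 0.147059, 0.117647, 0.117647, 0.147059, 0.117647, 0.102941 (working shown to 6 dp, full precision carried).
D = 0.117647² + 0.132353² + 0.147059² + 0.117647² + 0.117647² + 0.147059² + 0.117647² + 0.102941² = 0.013841 + 0.017517 + 0.021626 + 0.013841 + 0.013841 + 0.021626 + 0.013841 + 0.010597 = 0.126730.
So 1 − D = 0.873270, i.e. 0.8733 to 4 decimal places.

0.8733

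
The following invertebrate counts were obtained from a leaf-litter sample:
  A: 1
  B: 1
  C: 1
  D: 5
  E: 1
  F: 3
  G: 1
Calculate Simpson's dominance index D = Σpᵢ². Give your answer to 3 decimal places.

Total N = 1+1+1+5+1+3+1 = 13, so the proportions are 0.07692, 0.07692, 0.07692, 0.38462, 0.07692, 0.23077, 0.07692 (working shown to 5 dp, full precision carried).
D = 0.07692² + 0.07692² + 0.07692² + 0.38462² + 0.07692² + 0.23077² + 0.07692² = 0.00592 + 0.00592 + 0.00592 + 0.14793 + 0.00592 + 0.05325 + 0.00592 = 0.23077.
To 3 decimal places, D = 0.231.

0.231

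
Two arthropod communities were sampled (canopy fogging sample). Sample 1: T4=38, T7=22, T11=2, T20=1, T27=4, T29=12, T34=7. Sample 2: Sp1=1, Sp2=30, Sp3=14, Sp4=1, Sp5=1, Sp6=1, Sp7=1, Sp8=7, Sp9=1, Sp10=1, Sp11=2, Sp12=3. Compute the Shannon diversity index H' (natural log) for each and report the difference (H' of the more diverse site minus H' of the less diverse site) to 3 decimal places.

0.176

Sample 1: N=86, proportions 0.44186, 0.25581, 0.02326, 0.01163, 0.04651, 0.13953, 0.0814, giving H' = 1.47059 (working shown to 5 dp, full precision carried).
Sample 2: N=63, proportions 0.01587, 0.47619, 0.22222, 0.01587, 0.01587, 0.01587, 0.01587, 0.11111, 0.01587, 0.01587, 0.03175, 0.04762, giving H' = 1.64653.
Difference = |1.47059 − 1.64653| = 0.17594, i.e. 0.176 to 3 decimal places.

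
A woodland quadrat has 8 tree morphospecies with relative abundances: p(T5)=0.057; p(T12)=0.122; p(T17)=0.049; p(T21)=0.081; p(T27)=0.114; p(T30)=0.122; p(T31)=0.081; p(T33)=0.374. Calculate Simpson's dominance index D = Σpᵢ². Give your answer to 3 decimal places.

0.201

D = 0.057² + 0.122² + 0.049² + 0.081² + 0.114² + 0.122² + 0.081² + 0.374² = 0.00325 + 0.01488 + 0.00240 + 0.00656 + 0.01300 + 0.01488 + 0.00656 + 0.13988 = 0.20141 (working shown to 5 dp, full precision carried).
To 3 decimal places, D = 0.201.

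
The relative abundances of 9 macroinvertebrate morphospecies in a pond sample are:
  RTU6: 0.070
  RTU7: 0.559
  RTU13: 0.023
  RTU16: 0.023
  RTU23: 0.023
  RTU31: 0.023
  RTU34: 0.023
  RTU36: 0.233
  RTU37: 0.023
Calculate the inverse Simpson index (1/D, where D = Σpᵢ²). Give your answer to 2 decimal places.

2.67

D = 0.07² + 0.559² + 0.023² + 0.023² + 0.023² + 0.023² + 0.023² + 0.233² + 0.023² = 0.00490 + 0.31248 + 0.00053 + 0.00053 + 0.00053 + 0.00053 + 0.00053 + 0.05429 + 0.00053 = 0.37484 (working shown to 5 dp, full precision carried).
So 1/D = 2.6678, i.e. 2.67 to 2 decimal places.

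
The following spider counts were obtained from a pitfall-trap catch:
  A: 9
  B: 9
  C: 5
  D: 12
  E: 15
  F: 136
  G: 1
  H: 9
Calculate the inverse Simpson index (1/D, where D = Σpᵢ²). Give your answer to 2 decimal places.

2.01

Total N = 9+9+5+12+15+136+1+9 = 196, so the proportions are 0.04592, 0.04592, 0.02551, 0.06122, 0.07653, 0.69388, 0.0051, 0.04592 (working shown to 5 dp, full precision carried).
D = 0.04592² + 0.04592² + 0.02551² + 0.06122² + 0.07653² + 0.69388² + 0.0051² + 0.04592² = 0.00211 + 0.00211 + 0.00065 + 0.00375 + 0.00586 + 0.48147 + 0.00003 + 0.00211 = 0.49807.
So 1/D = 2.0077, i.e. 2.01 to 2 decimal places.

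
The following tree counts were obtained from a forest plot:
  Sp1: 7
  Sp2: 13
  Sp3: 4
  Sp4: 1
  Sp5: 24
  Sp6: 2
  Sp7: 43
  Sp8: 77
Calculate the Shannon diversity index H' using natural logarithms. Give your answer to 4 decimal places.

1.4787

Total N = 7+13+4+1+24+2+43+77 = 171, so the proportions are 0.040936, 0.076023, 0.023392, 0.005848, 0.140351, 0.011696, 0.251462, 0.450292 (working shown to 6 dp, full precision carried).
Each pᵢ ln pᵢ term: 0.040936×(-3.195753)=-0.130820, 0.076023×(-2.576714)=-0.195891, 0.023392×(-3.755369)=-0.087845, 0.005848×(-5.141664)=-0.030068, 0.140351×(-1.963610)=-0.275594, 0.011696×(-4.448516)=-0.052029, 0.251462×(-1.380463)=-0.347134, 0.450292×(-0.797858)=-0.359269.
Sum = -1.478651, so H' = 1.4787.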